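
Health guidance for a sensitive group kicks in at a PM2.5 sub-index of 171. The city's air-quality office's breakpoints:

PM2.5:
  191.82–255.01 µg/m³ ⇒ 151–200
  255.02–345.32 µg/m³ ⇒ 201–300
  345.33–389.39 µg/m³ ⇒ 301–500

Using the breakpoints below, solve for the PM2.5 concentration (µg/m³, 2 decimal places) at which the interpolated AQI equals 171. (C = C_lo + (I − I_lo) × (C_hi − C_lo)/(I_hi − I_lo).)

AQI 171 lies in the 151–200 band, which corresponds to 191.82–255.01 µg/m³.
C = 191.82 + (171−151)×(255.01−191.82)/(200−151) = 191.82 + 20×63.19/49 ≈ 217.6118 µg/m³ → 217.61 µg/m³ to 2 dp.

217.61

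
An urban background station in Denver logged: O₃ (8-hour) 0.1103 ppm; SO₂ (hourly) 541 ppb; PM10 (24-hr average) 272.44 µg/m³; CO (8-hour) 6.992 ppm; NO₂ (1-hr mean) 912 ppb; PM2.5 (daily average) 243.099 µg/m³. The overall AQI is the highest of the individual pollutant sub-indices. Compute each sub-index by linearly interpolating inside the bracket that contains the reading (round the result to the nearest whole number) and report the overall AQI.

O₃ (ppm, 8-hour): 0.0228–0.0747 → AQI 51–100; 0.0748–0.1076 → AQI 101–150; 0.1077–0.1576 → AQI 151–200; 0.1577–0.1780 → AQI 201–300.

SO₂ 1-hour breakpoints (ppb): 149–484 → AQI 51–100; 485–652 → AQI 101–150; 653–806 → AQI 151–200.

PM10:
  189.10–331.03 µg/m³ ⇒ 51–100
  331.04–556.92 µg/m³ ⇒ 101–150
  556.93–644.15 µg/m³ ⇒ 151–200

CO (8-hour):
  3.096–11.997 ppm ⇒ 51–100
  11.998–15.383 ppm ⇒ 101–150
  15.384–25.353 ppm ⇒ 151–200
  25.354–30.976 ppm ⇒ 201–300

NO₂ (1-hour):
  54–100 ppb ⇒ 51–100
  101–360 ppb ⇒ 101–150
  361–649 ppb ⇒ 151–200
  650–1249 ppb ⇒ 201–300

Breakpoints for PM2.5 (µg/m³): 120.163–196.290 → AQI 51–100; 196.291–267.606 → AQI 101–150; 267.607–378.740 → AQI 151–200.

O₃: 0.1103 ∈ [0.1077, 0.1576] ↔ index [151, 200].
151 + (0.1103−0.1077)·(200−151)/(0.1576−0.1077) = 151 + 0.0026·49/0.0499 ≈ 153.55, so AQI = 154.
SO₂: 541 lies in 485–652, so I_lo=101, I_hi=150, C_lo=485, C_hi=652.
(150−101)/(652−485) × (541−485) + 101 = 49/167 × 56 + 101 ≈ 117.43 → 117.
PM10: row 189.10–331.03 (AQI 51–100). (100−51)·(272.44−189.10)/(331.03−189.10) + 51 = 49·83.34/141.93 + 51 ≈ 79.77 → 80.
CO: 6.992 lies in 3.096–11.997, so I_lo=51, I_hi=100, C_lo=3.096, C_hi=11.997.
(100−51)/(11.997−3.096) × (6.992−3.096) + 51 = 49/8.901 × 3.896 + 51 ≈ 72.45 → 72.
NO₂ 912: bracket 650–1249 → index 201–300; slope 99/599, offset 262.
AQI = 201 + 99/599·262 ≈ 244.30 ⇒ 244.
PM2.5: 243.099 lies in 196.291–267.606, so I_lo=101, I_hi=150, C_lo=196.291, C_hi=267.606.
(150−101)/(267.606−196.291) × (243.099−196.291) + 101 = 49/71.315 × 46.808 + 101 ≈ 133.16 → 133.
Sub-indices: O₃→154, SO₂→117, PM10→80, CO→72, NO₂→244, PM2.5→133. Overall AQI = max = 244; dominant pollutant is NO₂.
AQI 244: Very Unhealthy.

244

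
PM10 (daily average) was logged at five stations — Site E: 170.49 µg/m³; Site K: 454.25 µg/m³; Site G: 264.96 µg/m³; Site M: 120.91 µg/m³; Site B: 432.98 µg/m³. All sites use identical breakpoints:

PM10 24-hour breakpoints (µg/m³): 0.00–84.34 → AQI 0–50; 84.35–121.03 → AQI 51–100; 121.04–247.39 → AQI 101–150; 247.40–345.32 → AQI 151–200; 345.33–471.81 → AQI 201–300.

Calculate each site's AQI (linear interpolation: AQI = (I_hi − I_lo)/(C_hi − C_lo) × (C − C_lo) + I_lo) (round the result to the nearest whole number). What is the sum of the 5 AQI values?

Site E: row 121.04–247.39 (AQI 101–150). (150−101)·(170.49−121.04)/(247.39−121.04) + 101 = 49·49.45/126.35 + 101 ≈ 120.18 → 120.
Site K 454.25: bracket 345.33–471.81 → index 201–300; slope 99/126.48, offset 108.92.
AQI = 201 + 99/126.48·108.92 ≈ 286.26 ⇒ 286.
Site G: 264.96 lies in 247.40–345.32, so I_lo=151, I_hi=200, C_lo=247.40, C_hi=345.32.
(200−151)/(345.32−247.40) × (264.96−247.40) + 151 = 49/97.92 × 17.56 + 151 ≈ 159.79 → 160.
Site M: row 84.35–121.03 (AQI 51–100). (100−51)·(120.91−84.35)/(121.03−84.35) + 51 = 49·36.56/36.68 + 51 ≈ 99.84 → 100.
Site B: 432.98 ∈ [345.33, 471.81] ↔ index [201, 300].
201 + (432.98−345.33)·(300−201)/(471.81−345.33) = 201 + 87.65·99/126.48 ≈ 269.61, so AQI = 270.
AQIs: Site E=120, Site K=286, Site G=160, Site M=100, Site B=270. Sum = 120 + 286 + 160 + 100 + 270 = 936.

936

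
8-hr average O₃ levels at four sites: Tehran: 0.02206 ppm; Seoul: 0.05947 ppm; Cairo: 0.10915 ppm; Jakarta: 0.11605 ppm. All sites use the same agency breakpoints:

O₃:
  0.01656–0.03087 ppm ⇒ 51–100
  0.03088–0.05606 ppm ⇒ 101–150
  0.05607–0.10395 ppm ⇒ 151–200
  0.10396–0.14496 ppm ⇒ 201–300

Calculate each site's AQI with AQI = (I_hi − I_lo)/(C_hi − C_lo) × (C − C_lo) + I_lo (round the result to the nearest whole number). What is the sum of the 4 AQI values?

Tehran 0.02206: bracket 0.01656–0.03087 → index 51–100; slope 49/0.01431, offset 0.00550.
AQI = 51 + 49/0.01431·0.00550 ≈ 69.83 ⇒ 70.
Seoul: row 0.05607–0.10395 (AQI 151–200). (200−151)·(0.05947−0.05607)/(0.10395−0.05607) + 151 = 49·0.00340/0.04788 + 151 ≈ 154.48 → 154.
Cairo: 0.10915 lies in 0.10396–0.14496, so I_lo=201, I_hi=300, C_lo=0.10396, C_hi=0.14496.
(300−201)/(0.14496−0.10396) × (0.10915−0.10396) + 201 = 99/0.04100 × 0.00519 + 201 ≈ 213.53 → 214.
Jakarta: row 0.10396–0.14496 (AQI 201–300). (300−201)·(0.11605−0.10396)/(0.14496−0.10396) + 201 = 99·0.01209/0.04100 + 201 ≈ 230.19 → 230.
AQIs: Tehran=70, Seoul=154, Cairo=214, Jakarta=230. Sum = 70 + 154 + 214 + 230 = 668.

668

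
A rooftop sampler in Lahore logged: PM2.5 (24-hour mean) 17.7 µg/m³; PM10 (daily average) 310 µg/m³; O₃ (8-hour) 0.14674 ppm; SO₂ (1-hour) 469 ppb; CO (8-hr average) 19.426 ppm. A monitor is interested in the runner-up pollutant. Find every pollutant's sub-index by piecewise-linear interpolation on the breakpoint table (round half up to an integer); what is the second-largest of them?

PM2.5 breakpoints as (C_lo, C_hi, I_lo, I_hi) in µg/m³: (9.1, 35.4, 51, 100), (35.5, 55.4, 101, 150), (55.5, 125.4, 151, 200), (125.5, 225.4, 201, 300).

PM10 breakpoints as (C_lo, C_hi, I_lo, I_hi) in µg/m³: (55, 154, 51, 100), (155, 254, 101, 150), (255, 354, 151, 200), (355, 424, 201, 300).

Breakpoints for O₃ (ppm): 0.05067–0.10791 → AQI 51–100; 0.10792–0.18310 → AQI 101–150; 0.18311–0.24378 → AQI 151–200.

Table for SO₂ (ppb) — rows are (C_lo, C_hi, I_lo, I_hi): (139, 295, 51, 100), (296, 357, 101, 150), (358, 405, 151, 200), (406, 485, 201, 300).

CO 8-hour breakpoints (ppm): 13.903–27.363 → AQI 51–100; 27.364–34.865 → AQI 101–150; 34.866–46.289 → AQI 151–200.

PM2.5: 17.7 ∈ [9.1, 35.4] ↔ index [51, 100].
51 + (17.7−9.1)·(100−51)/(35.4−9.1) = 51 + 8.6·49/26.3 ≈ 67.02, so AQI = 67.
PM10: row 255–354 (AQI 151–200). (200−151)·(310−255)/(354−255) + 151 = 49·55/99 + 151 ≈ 178.22 → 178.
O₃ 0.14674: bracket 0.10792–0.18310 → index 101–150; slope 49/0.07518, offset 0.03882.
AQI = 101 + 49/0.07518·0.03882 ≈ 126.30 ⇒ 126.
SO₂: 469 ∈ [406, 485] ↔ index [201, 300].
201 + (469−406)·(300−201)/(485−406) = 201 + 63·99/79 ≈ 279.95, so AQI = 280.
CO: 19.426 lies in 13.903–27.363, so I_lo=51, I_hi=100, C_lo=13.903, C_hi=27.363.
(100−51)/(27.363−13.903) × (19.426−13.903) + 51 = 49/13.460 × 5.523 + 51 ≈ 71.11 → 71.
Sub-indices: PM2.5→67, PM10→178, O₃→126, SO₂→280, CO→71. Ranked high→low: 280, 178, 126, 71, 67. Second-highest sub-index = 178.

178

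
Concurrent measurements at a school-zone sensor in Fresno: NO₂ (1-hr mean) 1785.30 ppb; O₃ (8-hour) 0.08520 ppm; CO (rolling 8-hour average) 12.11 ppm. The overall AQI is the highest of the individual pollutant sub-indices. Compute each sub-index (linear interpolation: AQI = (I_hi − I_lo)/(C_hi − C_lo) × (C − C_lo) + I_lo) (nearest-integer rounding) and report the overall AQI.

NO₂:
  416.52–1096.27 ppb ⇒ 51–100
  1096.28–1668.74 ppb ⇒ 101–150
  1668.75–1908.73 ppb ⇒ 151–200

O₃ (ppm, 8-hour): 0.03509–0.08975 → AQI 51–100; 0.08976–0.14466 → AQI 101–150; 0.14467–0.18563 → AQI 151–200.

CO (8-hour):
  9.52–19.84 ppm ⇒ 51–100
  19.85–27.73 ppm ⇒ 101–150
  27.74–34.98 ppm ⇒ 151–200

NO₂: 1785.30 lies in 1668.75–1908.73, so I_lo=151, I_hi=200, C_lo=1668.75, C_hi=1908.73.
(200−151)/(1908.73−1668.75) × (1785.30−1668.75) + 151 = 49/239.98 × 116.55 + 151 ≈ 174.80 → 175.
O₃ 0.08520: bracket 0.03509–0.08975 → index 51–100; slope 49/0.05466, offset 0.05011.
AQI = 51 + 49/0.05466·0.05011 ≈ 95.92 ⇒ 96.
CO: 12.11 lies in 9.52–19.84, so I_lo=51, I_hi=100, C_lo=9.52, C_hi=19.84.
(100−51)/(19.84−9.52) × (12.11−9.52) + 51 = 49/10.32 × 2.59 + 51 ≈ 63.30 → 63.
Sub-indices: NO₂→175, O₃→96, CO→63. Overall AQI = max = 175; dominant pollutant is NO₂.
AQI 175: Unhealthy.

175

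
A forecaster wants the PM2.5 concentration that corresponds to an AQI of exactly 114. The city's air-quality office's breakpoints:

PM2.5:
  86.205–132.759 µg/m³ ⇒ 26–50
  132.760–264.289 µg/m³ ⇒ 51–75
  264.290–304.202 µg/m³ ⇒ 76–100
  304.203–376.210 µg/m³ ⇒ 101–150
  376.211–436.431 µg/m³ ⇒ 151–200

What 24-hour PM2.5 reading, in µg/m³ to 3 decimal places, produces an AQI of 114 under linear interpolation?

AQI 114 lies in the 101–150 band, which corresponds to 304.203–376.210 µg/m³.
C = 304.203 + (114−101)×(376.210−304.203)/(150−101) = 304.203 + 13×72.007/49 ≈ 323.30690 µg/m³ → 323.307 µg/m³ to 3 dp.

323.307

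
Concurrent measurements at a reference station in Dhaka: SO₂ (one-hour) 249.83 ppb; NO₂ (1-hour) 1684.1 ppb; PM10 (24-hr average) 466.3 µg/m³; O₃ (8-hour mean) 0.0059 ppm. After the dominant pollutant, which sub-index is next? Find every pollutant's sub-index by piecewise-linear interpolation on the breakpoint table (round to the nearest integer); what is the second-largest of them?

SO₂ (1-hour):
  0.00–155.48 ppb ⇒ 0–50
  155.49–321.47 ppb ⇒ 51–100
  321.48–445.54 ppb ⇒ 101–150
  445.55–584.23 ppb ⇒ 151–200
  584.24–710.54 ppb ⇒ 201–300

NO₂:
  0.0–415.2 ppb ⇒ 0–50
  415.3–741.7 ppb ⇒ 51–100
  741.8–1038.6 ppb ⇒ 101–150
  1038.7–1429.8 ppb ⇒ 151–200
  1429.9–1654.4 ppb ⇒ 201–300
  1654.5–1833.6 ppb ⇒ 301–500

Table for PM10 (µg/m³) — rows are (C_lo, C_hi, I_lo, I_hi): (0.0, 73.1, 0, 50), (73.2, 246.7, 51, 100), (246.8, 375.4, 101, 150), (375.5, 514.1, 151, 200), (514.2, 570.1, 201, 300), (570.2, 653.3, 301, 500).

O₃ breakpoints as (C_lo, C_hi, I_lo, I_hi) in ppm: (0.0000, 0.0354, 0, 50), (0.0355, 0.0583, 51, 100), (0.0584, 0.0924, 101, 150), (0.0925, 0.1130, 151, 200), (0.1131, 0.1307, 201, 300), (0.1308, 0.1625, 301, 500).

SO₂: row 155.49–321.47 (AQI 51–100). (100−51)·(249.83−155.49)/(321.47−155.49) + 51 = 49·94.34/165.98 + 51 ≈ 78.85 → 79.
NO₂: row 1654.5–1833.6 (AQI 301–500). (500−301)·(1684.1−1654.5)/(1833.6−1654.5) + 301 = 199·29.6/179.1 + 301 ≈ 333.89 → 334.
PM10: 466.3 lies in 375.5–514.1, so I_lo=151, I_hi=200, C_lo=375.5, C_hi=514.1.
(200−151)/(514.1−375.5) × (466.3−375.5) + 151 = 49/138.6 × 90.8 + 151 ≈ 183.10 → 183.
O₃: 0.0059 lies in 0.0000–0.0354, so I_lo=0, I_hi=50, C_lo=0.0000, C_hi=0.0354.
(50−0)/(0.0354−0.0000) × (0.0059−0.0000) + 0 = 50/0.0354 × 0.0059 + 0 ≈ 8.33 → 8.
Sub-indices: SO₂→79, NO₂→334, PM10→183, O₃→8. Ranked high→low: 334, 183, 79, 8. Second-highest sub-index = 183.

183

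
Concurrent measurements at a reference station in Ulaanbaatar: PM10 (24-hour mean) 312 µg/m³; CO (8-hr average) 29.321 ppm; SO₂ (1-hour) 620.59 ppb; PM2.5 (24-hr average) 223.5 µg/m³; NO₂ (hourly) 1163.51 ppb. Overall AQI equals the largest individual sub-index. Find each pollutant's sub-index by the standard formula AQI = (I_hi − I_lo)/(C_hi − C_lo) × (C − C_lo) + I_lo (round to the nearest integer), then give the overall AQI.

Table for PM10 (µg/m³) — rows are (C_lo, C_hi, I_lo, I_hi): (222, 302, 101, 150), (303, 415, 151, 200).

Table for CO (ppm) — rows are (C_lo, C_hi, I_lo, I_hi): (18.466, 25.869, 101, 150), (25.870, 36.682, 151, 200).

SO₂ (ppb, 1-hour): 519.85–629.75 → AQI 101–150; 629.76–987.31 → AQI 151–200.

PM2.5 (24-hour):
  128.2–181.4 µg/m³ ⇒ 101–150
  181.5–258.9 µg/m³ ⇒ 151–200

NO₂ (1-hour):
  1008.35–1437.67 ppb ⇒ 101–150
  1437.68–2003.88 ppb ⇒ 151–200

178

PM10 312: bracket 303–415 → index 151–200; slope 49/112, offset 9.
AQI = 151 + 49/112·9 ≈ 154.94 ⇒ 155.
CO: 29.321 ∈ [25.870, 36.682] ↔ index [151, 200].
151 + (29.321−25.870)·(200−151)/(36.682−25.870) = 151 + 3.451·49/10.812 ≈ 166.64, so AQI = 167.
SO₂: 620.59 ∈ [519.85, 629.75] ↔ index [101, 150].
101 + (620.59−519.85)·(150−101)/(629.75−519.85) = 101 + 100.74·49/109.90 ≈ 145.92, so AQI = 146.
PM2.5: 223.5 ∈ [181.5, 258.9] ↔ index [151, 200].
151 + (223.5−181.5)·(200−151)/(258.9−181.5) = 151 + 42.0·49/77.4 ≈ 177.59, so AQI = 178.
NO₂: 1163.51 ∈ [1008.35, 1437.67] ↔ index [101, 150].
101 + (1163.51−1008.35)·(150−101)/(1437.67−1008.35) = 101 + 155.16·49/429.32 ≈ 118.71, so AQI = 119.
Sub-indices: PM10→155, CO→167, SO₂→146, PM2.5→178, NO₂→119. Overall AQI = max = 178; dominant pollutant is PM2.5.
AQI 178: Unhealthy.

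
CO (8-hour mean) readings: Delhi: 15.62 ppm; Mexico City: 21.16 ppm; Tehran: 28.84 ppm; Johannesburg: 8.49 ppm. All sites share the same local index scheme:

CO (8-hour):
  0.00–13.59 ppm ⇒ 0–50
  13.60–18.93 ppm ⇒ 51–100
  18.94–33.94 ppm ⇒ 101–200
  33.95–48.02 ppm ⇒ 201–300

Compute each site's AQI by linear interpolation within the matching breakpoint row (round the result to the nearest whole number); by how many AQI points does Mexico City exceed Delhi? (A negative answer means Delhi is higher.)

Delhi: 15.62 ∈ [13.60, 18.93] ↔ index [51, 100].
51 + (15.62−13.60)·(100−51)/(18.93−13.60) = 51 + 2.02·49/5.33 ≈ 69.57, so AQI = 70.
Mexico City 21.16: bracket 18.94–33.94 → index 101–200; slope 99/15.00, offset 2.22.
AQI = 101 + 99/15.00·2.22 ≈ 115.65 ⇒ 116.
Tehran 28.84: bracket 18.94–33.94 → index 101–200; slope 99/15.00, offset 9.90.
AQI = 101 + 99/15.00·9.90 ≈ 166.34 ⇒ 166.
Johannesburg: 8.49 lies in 0.00–13.59, so I_lo=0, I_hi=50, C_lo=0.00, C_hi=13.59.
(50−0)/(13.59−0.00) × (8.49−0.00) + 0 = 50/13.59 × 8.49 + 0 ≈ 31.24 → 31.
AQIs: Delhi=70, Mexico City=116, Tehran=166, Johannesburg=31. Mexico City (116) − Delhi (70) = 46.

46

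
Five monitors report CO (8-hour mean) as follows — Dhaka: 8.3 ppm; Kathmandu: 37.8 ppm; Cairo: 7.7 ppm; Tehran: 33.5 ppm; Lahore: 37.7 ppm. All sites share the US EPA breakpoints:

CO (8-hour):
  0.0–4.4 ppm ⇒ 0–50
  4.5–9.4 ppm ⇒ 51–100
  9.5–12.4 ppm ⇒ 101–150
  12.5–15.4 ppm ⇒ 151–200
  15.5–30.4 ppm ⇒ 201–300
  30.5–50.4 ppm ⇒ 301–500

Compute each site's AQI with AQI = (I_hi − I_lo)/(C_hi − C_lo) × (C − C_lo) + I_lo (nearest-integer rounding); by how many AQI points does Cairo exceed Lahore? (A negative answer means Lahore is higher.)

Dhaka: 8.3 lies in 4.5–9.4, so I_lo=51, I_hi=100, C_lo=4.5, C_hi=9.4.
(100−51)/(9.4−4.5) × (8.3−4.5) + 51 = 49/4.9 × 3.8 + 51 ≈ 89.00 → 89.
Kathmandu 37.8: bracket 30.5–50.4 → index 301–500; slope 199/19.9, offset 7.3.
AQI = 301 + 199/19.9·7.3 ≈ 374.00 ⇒ 374.
Cairo: 7.7 lies in 4.5–9.4, so I_lo=51, I_hi=100, C_lo=4.5, C_hi=9.4.
(100−51)/(9.4−4.5) × (7.7−4.5) + 51 = 49/4.9 × 3.2 + 51 ≈ 83.00 → 83.
Tehran 33.5: bracket 30.5–50.4 → index 301–500; slope 199/19.9, offset 3.0.
AQI = 301 + 199/19.9·3.0 ≈ 331.00 ⇒ 331.
Lahore: row 30.5–50.4 (AQI 301–500). (500−301)·(37.7−30.5)/(50.4−30.5) + 301 = 199·7.2/19.9 + 301 ≈ 373.00 → 373.
AQIs: Dhaka=89, Kathmandu=374, Cairo=83, Tehran=331, Lahore=373. Cairo (83) − Lahore (373) = -290.

-290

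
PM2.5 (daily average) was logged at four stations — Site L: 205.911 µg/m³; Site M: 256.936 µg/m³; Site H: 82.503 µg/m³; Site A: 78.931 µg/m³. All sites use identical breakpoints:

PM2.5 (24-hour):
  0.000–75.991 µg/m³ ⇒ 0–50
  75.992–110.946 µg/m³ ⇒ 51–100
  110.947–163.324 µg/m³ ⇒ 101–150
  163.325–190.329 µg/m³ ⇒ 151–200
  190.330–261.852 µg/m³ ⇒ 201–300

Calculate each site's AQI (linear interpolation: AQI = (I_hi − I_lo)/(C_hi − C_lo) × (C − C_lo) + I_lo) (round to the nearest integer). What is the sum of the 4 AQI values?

Site L 205.911: bracket 190.330–261.852 → index 201–300; slope 99/71.522, offset 15.581.
AQI = 201 + 99/71.522·15.581 ≈ 222.57 ⇒ 223.
Site M: 256.936 lies in 190.330–261.852, so I_lo=201, I_hi=300, C_lo=190.330, C_hi=261.852.
(300−201)/(261.852−190.330) × (256.936−190.330) + 201 = 99/71.522 × 66.606 + 201 ≈ 293.20 → 293.
Site H: row 75.992–110.946 (AQI 51–100). (100−51)·(82.503−75.992)/(110.946−75.992) + 51 = 49·6.511/34.954 + 51 ≈ 60.13 → 60.
Site A: 78.931 ∈ [75.992, 110.946] ↔ index [51, 100].
51 + (78.931−75.992)·(100−51)/(110.946−75.992) = 51 + 2.939·49/34.954 ≈ 55.12, so AQI = 55.
AQIs: Site L=223, Site M=293, Site H=60, Site A=55. Sum = 223 + 293 + 60 + 55 = 631.

631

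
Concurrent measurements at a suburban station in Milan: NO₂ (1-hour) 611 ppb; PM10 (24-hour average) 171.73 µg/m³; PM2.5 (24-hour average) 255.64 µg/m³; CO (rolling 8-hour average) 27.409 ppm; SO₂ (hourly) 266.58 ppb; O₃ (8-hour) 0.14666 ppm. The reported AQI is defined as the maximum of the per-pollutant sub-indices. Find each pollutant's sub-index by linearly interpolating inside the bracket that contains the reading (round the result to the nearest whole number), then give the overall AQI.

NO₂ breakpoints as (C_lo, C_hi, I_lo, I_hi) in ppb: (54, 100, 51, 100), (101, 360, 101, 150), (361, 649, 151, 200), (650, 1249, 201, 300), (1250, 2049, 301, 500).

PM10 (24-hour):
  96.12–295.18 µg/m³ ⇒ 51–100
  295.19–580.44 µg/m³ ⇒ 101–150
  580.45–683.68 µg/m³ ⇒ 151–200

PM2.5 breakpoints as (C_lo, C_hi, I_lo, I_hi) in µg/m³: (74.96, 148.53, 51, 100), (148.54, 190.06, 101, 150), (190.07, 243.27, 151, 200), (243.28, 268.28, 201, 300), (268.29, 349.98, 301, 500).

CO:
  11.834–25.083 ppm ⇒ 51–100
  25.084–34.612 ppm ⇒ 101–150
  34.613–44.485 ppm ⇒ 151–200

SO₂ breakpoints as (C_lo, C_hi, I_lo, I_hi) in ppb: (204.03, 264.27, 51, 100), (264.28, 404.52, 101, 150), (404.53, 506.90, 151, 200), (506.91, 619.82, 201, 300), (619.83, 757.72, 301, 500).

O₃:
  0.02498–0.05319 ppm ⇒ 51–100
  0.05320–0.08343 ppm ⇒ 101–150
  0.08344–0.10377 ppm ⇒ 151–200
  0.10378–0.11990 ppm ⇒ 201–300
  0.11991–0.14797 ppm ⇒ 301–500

NO₂: row 361–649 (AQI 151–200). (200−151)·(611−361)/(649−361) + 151 = 49·250/288 + 151 ≈ 193.53 → 194.
PM10: row 96.12–295.18 (AQI 51–100). (100−51)·(171.73−96.12)/(295.18−96.12) + 51 = 49·75.61/199.06 + 51 ≈ 69.61 → 70.
PM2.5: 255.64 lies in 243.28–268.28, so I_lo=201, I_hi=300, C_lo=243.28, C_hi=268.28.
(300−201)/(268.28−243.28) × (255.64−243.28) + 201 = 99/25.00 × 12.36 + 201 ≈ 249.95 → 250.
CO 27.409: bracket 25.084–34.612 → index 101–150; slope 49/9.528, offset 2.325.
AQI = 101 + 49/9.528·2.325 ≈ 112.96 ⇒ 113.
SO₂: 266.58 lies in 264.28–404.52, so I_lo=101, I_hi=150, C_lo=264.28, C_hi=404.52.
(150−101)/(404.52−264.28) × (266.58−264.28) + 101 = 49/140.24 × 2.30 + 101 ≈ 101.80 → 102.
O₃: 0.14666 ∈ [0.11991, 0.14797] ↔ index [301, 500].
301 + (0.14666−0.11991)·(500−301)/(0.14797−0.11991) = 301 + 0.02675·199/0.02806 ≈ 490.71, so AQI = 491.
Sub-indices: NO₂→194, PM10→70, PM2.5→250, CO→113, SO₂→102, O₃→491. Overall AQI = max = 491; dominant pollutant is O₃.

491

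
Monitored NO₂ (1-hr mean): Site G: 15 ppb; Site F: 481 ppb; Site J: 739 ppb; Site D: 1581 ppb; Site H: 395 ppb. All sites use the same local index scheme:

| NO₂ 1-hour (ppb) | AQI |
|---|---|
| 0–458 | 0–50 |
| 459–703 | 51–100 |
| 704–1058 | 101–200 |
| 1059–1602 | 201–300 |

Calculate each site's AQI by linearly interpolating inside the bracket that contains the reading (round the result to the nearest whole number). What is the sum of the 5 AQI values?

507

Site G: 15 lies in 0–458, so I_lo=0, I_hi=50, C_lo=0, C_hi=458.
(50−0)/(458−0) × (15−0) + 0 = 50/458 × 15 + 0 ≈ 1.64 → 2.
Site F: 481 ∈ [459, 703] ↔ index [51, 100].
51 + (481−459)·(100−51)/(703−459) = 51 + 22·49/244 ≈ 55.42, so AQI = 55.
Site J 739: bracket 704–1058 → index 101–200; slope 99/354, offset 35.
AQI = 101 + 99/354·35 ≈ 110.79 ⇒ 111.
Site D 1581: bracket 1059–1602 → index 201–300; slope 99/543, offset 522.
AQI = 201 + 99/543·522 ≈ 296.17 ⇒ 296.
Site H 395: bracket 0–458 → index 0–50; slope 50/458, offset 395.
AQI = 0 + 50/458·395 ≈ 43.12 ⇒ 43.
AQIs: Site G=2, Site F=55, Site J=111, Site D=296, Site H=43. Sum = 2 + 55 + 111 + 296 + 43 = 507.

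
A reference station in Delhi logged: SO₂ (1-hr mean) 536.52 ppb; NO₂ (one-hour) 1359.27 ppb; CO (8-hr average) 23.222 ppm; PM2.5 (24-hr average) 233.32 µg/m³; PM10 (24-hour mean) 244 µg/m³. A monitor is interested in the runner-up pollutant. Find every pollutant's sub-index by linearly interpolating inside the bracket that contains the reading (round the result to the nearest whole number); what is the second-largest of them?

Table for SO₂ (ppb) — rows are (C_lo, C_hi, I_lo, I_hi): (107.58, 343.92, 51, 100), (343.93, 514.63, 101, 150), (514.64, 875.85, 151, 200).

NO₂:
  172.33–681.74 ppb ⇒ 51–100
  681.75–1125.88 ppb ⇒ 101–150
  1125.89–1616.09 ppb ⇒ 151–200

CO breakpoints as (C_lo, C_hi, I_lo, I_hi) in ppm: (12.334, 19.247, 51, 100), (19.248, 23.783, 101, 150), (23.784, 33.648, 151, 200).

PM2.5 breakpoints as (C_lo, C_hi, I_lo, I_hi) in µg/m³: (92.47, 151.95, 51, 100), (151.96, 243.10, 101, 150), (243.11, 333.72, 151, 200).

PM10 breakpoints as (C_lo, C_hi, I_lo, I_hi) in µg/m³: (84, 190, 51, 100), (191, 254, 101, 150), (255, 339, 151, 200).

154

SO₂: row 514.64–875.85 (AQI 151–200). (200−151)·(536.52−514.64)/(875.85−514.64) + 151 = 49·21.88/361.21 + 151 ≈ 153.97 → 154.
NO₂: 1359.27 ∈ [1125.89, 1616.09] ↔ index [151, 200].
151 + (1359.27−1125.89)·(200−151)/(1616.09−1125.89) = 151 + 233.38·49/490.20 ≈ 174.33, so AQI = 174.
CO: 23.222 lies in 19.248–23.783, so I_lo=101, I_hi=150, C_lo=19.248, C_hi=23.783.
(150−101)/(23.783−19.248) × (23.222−19.248) + 101 = 49/4.535 × 3.974 + 101 ≈ 143.94 → 144.
PM2.5: 233.32 lies in 151.96–243.10, so I_lo=101, I_hi=150, C_lo=151.96, C_hi=243.10.
(150−101)/(243.10−151.96) × (233.32−151.96) + 101 = 49/91.14 × 81.36 + 101 ≈ 144.74 → 145.
PM10: row 191–254 (AQI 101–150). (150−101)·(244−191)/(254−191) + 101 = 49·53/63 + 101 ≈ 142.22 → 142.
Sub-indices: SO₂→154, NO₂→174, CO→144, PM2.5→145, PM10→142. Ranked high→low: 174, 154, 145, 144, 142. Second-highest sub-index = 154.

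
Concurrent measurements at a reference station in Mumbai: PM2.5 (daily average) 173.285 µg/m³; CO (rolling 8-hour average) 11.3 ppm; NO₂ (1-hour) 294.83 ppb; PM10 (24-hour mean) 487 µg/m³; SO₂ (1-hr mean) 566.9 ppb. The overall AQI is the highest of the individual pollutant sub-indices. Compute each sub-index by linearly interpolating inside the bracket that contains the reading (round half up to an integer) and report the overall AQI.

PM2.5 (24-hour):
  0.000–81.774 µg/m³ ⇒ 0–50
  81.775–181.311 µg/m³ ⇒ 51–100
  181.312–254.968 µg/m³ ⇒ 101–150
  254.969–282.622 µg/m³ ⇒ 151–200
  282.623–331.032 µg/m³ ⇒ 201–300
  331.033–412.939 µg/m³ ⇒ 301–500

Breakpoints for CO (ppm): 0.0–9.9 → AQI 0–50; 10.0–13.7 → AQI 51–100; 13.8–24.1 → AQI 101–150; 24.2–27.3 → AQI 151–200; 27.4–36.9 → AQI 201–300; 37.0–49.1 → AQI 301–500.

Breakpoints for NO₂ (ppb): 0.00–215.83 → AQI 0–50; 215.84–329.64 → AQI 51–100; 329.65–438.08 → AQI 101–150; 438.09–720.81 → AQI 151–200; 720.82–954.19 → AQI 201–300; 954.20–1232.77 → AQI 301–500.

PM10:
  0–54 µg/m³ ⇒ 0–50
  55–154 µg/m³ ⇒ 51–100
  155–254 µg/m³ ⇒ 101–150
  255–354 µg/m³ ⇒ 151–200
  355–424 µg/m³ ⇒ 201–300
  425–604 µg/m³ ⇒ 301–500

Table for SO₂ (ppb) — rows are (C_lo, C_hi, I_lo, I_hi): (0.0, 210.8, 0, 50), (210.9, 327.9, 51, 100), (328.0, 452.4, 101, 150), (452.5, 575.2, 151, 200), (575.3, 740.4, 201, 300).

PM2.5: row 81.775–181.311 (AQI 51–100). (100−51)·(173.285−81.775)/(181.311−81.775) + 51 = 49·91.510/99.536 + 51 ≈ 96.05 → 96.
CO: row 10.0–13.7 (AQI 51–100). (100−51)·(11.3−10.0)/(13.7−10.0) + 51 = 49·1.3/3.7 + 51 ≈ 68.22 → 68.
NO₂ 294.83: bracket 215.84–329.64 → index 51–100; slope 49/113.80, offset 78.99.
AQI = 51 + 49/113.80·78.99 ≈ 85.01 ⇒ 85.
PM10: 487 ∈ [425, 604] ↔ index [301, 500].
301 + (487−425)·(500−301)/(604−425) = 301 + 62·199/179 ≈ 369.93, so AQI = 370.
SO₂: 566.9 ∈ [452.5, 575.2] ↔ index [151, 200].
151 + (566.9−452.5)·(200−151)/(575.2−452.5) = 151 + 114.4·49/122.7 ≈ 196.69, so AQI = 197.
Sub-indices: PM2.5→96, CO→68, NO₂→85, PM10→370, SO₂→197. Overall AQI = max = 370; dominant pollutant is PM10.

370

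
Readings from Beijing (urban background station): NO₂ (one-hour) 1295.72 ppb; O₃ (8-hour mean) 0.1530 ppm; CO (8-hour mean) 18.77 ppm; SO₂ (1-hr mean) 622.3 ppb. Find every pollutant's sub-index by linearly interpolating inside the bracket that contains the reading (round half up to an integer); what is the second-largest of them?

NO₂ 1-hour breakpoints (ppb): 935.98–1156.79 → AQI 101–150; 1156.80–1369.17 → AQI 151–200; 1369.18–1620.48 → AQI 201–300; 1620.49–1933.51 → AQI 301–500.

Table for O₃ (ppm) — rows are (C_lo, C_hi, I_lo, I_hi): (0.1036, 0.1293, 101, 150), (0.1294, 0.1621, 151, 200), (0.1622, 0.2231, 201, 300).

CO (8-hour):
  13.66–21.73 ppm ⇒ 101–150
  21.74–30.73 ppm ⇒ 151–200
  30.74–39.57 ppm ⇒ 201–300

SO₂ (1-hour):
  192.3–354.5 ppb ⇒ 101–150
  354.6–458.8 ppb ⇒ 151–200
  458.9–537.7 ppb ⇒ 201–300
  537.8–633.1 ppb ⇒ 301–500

186

NO₂ 1295.72: bracket 1156.80–1369.17 → index 151–200; slope 49/212.37, offset 138.92.
AQI = 151 + 49/212.37·138.92 ≈ 183.05 ⇒ 183.
O₃ 0.1530: bracket 0.1294–0.1621 → index 151–200; slope 49/0.0327, offset 0.0236.
AQI = 151 + 49/0.0327·0.0236 ≈ 186.36 ⇒ 186.
CO: row 13.66–21.73 (AQI 101–150). (150−101)·(18.77−13.66)/(21.73−13.66) + 101 = 49·5.11/8.07 + 101 ≈ 132.03 → 132.
SO₂ 622.3: bracket 537.8–633.1 → index 301–500; slope 199/95.3, offset 84.5.
AQI = 301 + 199/95.3·84.5 ≈ 477.45 ⇒ 477.
Sub-indices: NO₂→183, O₃→186, CO→132, SO₂→477. Ranked high→low: 477, 186, 183, 132. Second-highest sub-index = 186.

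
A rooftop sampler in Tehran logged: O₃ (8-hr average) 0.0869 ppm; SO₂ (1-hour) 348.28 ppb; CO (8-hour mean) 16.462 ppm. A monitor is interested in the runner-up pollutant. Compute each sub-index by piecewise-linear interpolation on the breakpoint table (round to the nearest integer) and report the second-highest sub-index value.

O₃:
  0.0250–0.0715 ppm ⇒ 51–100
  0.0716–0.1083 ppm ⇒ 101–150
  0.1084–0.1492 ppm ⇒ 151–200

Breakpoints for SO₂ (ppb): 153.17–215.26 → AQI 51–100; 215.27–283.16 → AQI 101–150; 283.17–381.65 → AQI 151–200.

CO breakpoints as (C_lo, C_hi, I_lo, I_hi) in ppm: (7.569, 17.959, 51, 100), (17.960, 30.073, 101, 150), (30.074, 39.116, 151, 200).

O₃: row 0.0716–0.1083 (AQI 101–150). (150−101)·(0.0869−0.0716)/(0.1083−0.0716) + 101 = 49·0.0153/0.0367 + 101 ≈ 121.43 → 121.
SO₂: 348.28 ∈ [283.17, 381.65] ↔ index [151, 200].
151 + (348.28−283.17)·(200−151)/(381.65−283.17) = 151 + 65.11·49/98.48 ≈ 183.40, so AQI = 183.
CO: 16.462 lies in 7.569–17.959, so I_lo=51, I_hi=100, C_lo=7.569, C_hi=17.959.
(100−51)/(17.959−7.569) × (16.462−7.569) + 51 = 49/10.390 × 8.893 + 51 ≈ 92.94 → 93.
Sub-indices: O₃→121, SO₂→183, CO→93. Ranked high→low: 183, 121, 93. Second-highest sub-index = 121.

121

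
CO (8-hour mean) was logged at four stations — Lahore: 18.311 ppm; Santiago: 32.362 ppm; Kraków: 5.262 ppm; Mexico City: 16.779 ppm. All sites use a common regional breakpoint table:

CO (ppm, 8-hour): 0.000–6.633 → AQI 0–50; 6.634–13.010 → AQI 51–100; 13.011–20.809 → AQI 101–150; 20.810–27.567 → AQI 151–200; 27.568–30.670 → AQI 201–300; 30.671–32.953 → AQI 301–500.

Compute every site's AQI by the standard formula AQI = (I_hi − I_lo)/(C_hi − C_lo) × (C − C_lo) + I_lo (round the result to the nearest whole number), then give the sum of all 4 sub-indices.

747

Lahore 18.311: bracket 13.011–20.809 → index 101–150; slope 49/7.798, offset 5.300.
AQI = 101 + 49/7.798·5.300 ≈ 134.30 ⇒ 134.
Santiago: 32.362 lies in 30.671–32.953, so I_lo=301, I_hi=500, C_lo=30.671, C_hi=32.953.
(500−301)/(32.953−30.671) × (32.362−30.671) + 301 = 199/2.282 × 1.691 + 301 ≈ 448.46 → 448.
Kraków: row 0.000–6.633 (AQI 0–50). (50−0)·(5.262−0.000)/(6.633−0.000) + 0 = 50·5.262/6.633 + 0 ≈ 39.67 → 40.
Mexico City: 16.779 ∈ [13.011, 20.809] ↔ index [101, 150].
101 + (16.779−13.011)·(150−101)/(20.809−13.011) = 101 + 3.768·49/7.798 ≈ 124.68, so AQI = 125.
AQIs: Lahore=134, Santiago=448, Kraków=40, Mexico City=125. Sum = 134 + 448 + 40 + 125 = 747.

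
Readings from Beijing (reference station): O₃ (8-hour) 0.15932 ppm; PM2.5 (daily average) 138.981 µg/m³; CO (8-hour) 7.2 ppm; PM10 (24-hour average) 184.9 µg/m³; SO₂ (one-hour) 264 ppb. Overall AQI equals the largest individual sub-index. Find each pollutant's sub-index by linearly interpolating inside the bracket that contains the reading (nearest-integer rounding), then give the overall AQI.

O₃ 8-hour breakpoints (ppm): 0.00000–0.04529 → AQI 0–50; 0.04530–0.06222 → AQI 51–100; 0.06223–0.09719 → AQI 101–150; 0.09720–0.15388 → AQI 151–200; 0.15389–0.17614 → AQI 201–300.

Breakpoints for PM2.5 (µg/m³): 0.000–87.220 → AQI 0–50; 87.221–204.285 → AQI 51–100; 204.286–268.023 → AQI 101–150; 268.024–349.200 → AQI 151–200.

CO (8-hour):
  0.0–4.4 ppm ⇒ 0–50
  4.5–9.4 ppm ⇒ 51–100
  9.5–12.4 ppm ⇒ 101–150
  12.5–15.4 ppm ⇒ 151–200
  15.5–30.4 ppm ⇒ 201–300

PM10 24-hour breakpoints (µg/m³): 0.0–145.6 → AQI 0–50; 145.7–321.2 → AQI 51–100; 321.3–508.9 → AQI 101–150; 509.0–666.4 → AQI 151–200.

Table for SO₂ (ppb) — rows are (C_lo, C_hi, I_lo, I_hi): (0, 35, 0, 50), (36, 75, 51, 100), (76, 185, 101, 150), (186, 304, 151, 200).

225

O₃: 0.15932 lies in 0.15389–0.17614, so I_lo=201, I_hi=300, C_lo=0.15389, C_hi=0.17614.
(300−201)/(0.17614−0.15389) × (0.15932−0.15389) + 201 = 99/0.02225 × 0.00543 + 201 ≈ 225.16 → 225.
PM2.5: row 87.221–204.285 (AQI 51–100). (100−51)·(138.981−87.221)/(204.285−87.221) + 51 = 49·51.760/117.064 + 51 ≈ 72.67 → 73.
CO 7.2: bracket 4.5–9.4 → index 51–100; slope 49/4.9, offset 2.7.
AQI = 51 + 49/4.9·2.7 ≈ 78.00 ⇒ 78.
PM10: 184.9 lies in 145.7–321.2, so I_lo=51, I_hi=100, C_lo=145.7, C_hi=321.2.
(100−51)/(321.2−145.7) × (184.9−145.7) + 51 = 49/175.5 × 39.2 + 51 ≈ 61.94 → 62.
SO₂: 264 ∈ [186, 304] ↔ index [151, 200].
151 + (264−186)·(200−151)/(304−186) = 151 + 78·49/118 ≈ 183.39, so AQI = 183.
Sub-indices: O₃→225, PM2.5→73, CO→78, PM10→62, SO₂→183. Overall AQI = max = 225; dominant pollutant is O₃.
AQI 225: Very Unhealthy.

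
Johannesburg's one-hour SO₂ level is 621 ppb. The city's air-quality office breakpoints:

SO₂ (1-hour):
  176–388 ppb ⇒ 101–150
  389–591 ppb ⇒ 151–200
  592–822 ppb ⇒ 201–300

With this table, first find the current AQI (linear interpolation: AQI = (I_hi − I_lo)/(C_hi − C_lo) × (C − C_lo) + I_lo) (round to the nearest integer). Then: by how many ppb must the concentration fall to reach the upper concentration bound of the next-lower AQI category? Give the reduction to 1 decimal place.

SO₂: 621 lies in 592–822, so I_lo=201, I_hi=300, C_lo=592, C_hi=822.
(300−201)/(822−592) × (621−592) + 201 = 99/230 × 29 + 201 ≈ 213.48 → 213.
Current AQI 213 is in the Very Unhealthy range (201–300). The next-lower category tops out at AQI 200, whose upper concentration bound is 591 ppb.
Reduction needed = 621 − 591 = 30.0 ppb.

30.0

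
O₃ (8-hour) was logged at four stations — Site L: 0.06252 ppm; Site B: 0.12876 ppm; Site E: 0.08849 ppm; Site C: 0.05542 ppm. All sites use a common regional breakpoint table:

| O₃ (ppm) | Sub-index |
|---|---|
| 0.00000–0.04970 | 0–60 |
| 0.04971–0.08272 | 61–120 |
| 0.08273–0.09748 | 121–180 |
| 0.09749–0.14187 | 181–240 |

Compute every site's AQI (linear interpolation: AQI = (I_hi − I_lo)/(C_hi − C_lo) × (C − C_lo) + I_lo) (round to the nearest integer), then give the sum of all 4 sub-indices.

Site L: row 0.04971–0.08272 (AQI 61–120). (120−61)·(0.06252−0.04971)/(0.08272−0.04971) + 61 = 59·0.01281/0.03301 + 61 ≈ 83.90 → 84.
Site B: 0.12876 lies in 0.09749–0.14187, so I_lo=181, I_hi=240, C_lo=0.09749, C_hi=0.14187.
(240−181)/(0.14187−0.09749) × (0.12876−0.09749) + 181 = 59/0.04438 × 0.03127 + 181 ≈ 222.57 → 223.
Site E: 0.08849 lies in 0.08273–0.09748, so I_lo=121, I_hi=180, C_lo=0.08273, C_hi=0.09748.
(180−121)/(0.09748−0.08273) × (0.08849−0.08273) + 121 = 59/0.01475 × 0.00576 + 121 ≈ 144.04 → 144.
Site C: row 0.04971–0.08272 (AQI 61–120). (120−61)·(0.05542−0.04971)/(0.08272−0.04971) + 61 = 59·0.00571/0.03301 + 61 ≈ 71.21 → 71.
AQIs: Site L=84, Site B=223, Site E=144, Site C=71. Sum = 84 + 223 + 144 + 71 = 522.

522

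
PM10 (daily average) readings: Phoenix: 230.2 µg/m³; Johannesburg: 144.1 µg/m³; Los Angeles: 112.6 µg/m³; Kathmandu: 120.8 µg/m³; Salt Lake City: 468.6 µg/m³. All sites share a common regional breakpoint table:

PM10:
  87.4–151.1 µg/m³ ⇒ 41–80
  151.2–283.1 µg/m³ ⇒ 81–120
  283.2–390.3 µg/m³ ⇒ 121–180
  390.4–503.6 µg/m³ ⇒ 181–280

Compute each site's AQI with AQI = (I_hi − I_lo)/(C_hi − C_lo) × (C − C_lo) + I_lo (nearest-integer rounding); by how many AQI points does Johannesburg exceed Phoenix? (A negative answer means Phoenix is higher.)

Phoenix: 230.2 lies in 151.2–283.1, so I_lo=81, I_hi=120, C_lo=151.2, C_hi=283.1.
(120−81)/(283.1−151.2) × (230.2−151.2) + 81 = 39/131.9 × 79.0 + 81 ≈ 104.36 → 104.
Johannesburg: 144.1 lies in 87.4–151.1, so I_lo=41, I_hi=80, C_lo=87.4, C_hi=151.1.
(80−41)/(151.1−87.4) × (144.1−87.4) + 41 = 39/63.7 × 56.7 + 41 ≈ 75.71 → 76.
Los Angeles: 112.6 ∈ [87.4, 151.1] ↔ index [41, 80].
41 + (112.6−87.4)·(80−41)/(151.1−87.4) = 41 + 25.2·39/63.7 ≈ 56.43, so AQI = 56.
Kathmandu: row 87.4–151.1 (AQI 41–80). (80−41)·(120.8−87.4)/(151.1−87.4) + 41 = 39·33.4/63.7 + 41 ≈ 61.45 → 61.
Salt Lake City 468.6: bracket 390.4–503.6 → index 181–280; slope 99/113.2, offset 78.2.
AQI = 181 + 99/113.2·78.2 ≈ 249.39 ⇒ 249.
AQIs: Phoenix=104, Johannesburg=76, Los Angeles=56, Kathmandu=61, Salt Lake City=249. Johannesburg (76) − Phoenix (104) = -28.

-28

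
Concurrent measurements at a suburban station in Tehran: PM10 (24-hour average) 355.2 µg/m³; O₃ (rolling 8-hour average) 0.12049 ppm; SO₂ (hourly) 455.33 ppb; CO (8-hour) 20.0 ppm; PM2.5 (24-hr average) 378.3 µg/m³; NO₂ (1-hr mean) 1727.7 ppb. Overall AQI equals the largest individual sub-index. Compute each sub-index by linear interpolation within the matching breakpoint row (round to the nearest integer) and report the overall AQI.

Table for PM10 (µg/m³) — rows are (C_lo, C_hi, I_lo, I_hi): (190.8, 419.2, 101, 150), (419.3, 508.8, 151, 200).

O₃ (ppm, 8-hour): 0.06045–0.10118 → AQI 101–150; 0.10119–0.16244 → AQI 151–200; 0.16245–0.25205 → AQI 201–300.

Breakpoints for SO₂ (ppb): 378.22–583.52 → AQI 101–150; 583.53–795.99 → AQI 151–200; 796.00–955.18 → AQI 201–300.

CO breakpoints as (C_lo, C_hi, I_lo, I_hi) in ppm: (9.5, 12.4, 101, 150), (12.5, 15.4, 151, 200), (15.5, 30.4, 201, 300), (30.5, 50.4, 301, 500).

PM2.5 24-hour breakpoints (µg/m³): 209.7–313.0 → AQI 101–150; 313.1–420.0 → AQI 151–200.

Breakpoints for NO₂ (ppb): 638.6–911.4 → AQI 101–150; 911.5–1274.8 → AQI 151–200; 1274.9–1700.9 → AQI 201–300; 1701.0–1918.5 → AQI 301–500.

325

PM10: 355.2 lies in 190.8–419.2, so I_lo=101, I_hi=150, C_lo=190.8, C_hi=419.2.
(150−101)/(419.2−190.8) × (355.2−190.8) + 101 = 49/228.4 × 164.4 + 101 ≈ 136.27 → 136.
O₃ 0.12049: bracket 0.10119–0.16244 → index 151–200; slope 49/0.06125, offset 0.01930.
AQI = 151 + 49/0.06125·0.01930 ≈ 166.44 ⇒ 166.
SO₂: row 378.22–583.52 (AQI 101–150). (150−101)·(455.33−378.22)/(583.52−378.22) + 101 = 49·77.11/205.30 + 101 ≈ 119.40 → 119.
CO: 20.0 ∈ [15.5, 30.4] ↔ index [201, 300].
201 + (20.0−15.5)·(300−201)/(30.4−15.5) = 201 + 4.5·99/14.9 ≈ 230.90, so AQI = 231.
PM2.5: row 313.1–420.0 (AQI 151–200). (200−151)·(378.3−313.1)/(420.0−313.1) + 151 = 49·65.2/106.9 + 151 ≈ 180.89 → 181.
NO₂ 1727.7: bracket 1701.0–1918.5 → index 301–500; slope 199/217.5, offset 26.7.
AQI = 301 + 199/217.5·26.7 ≈ 325.43 ⇒ 325.
Sub-indices: PM10→136, O₃→166, SO₂→119, CO→231, PM2.5→181, NO₂→325. Overall AQI = max = 325; dominant pollutant is NO₂.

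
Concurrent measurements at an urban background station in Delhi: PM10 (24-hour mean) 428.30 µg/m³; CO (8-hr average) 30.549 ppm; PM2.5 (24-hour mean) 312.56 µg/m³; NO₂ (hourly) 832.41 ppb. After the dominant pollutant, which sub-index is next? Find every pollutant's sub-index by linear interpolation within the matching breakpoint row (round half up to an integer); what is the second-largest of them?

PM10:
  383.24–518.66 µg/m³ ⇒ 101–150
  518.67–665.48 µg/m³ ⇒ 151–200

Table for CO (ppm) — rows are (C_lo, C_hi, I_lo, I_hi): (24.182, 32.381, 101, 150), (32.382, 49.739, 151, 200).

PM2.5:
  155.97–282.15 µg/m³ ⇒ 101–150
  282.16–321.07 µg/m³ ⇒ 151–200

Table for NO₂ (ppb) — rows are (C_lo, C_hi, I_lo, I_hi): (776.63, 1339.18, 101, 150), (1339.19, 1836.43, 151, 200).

139

PM10: 428.30 lies in 383.24–518.66, so I_lo=101, I_hi=150, C_lo=383.24, C_hi=518.66.
(150−101)/(518.66−383.24) × (428.30−383.24) + 101 = 49/135.42 × 45.06 + 101 ≈ 117.30 → 117.
CO: row 24.182–32.381 (AQI 101–150). (150−101)·(30.549−24.182)/(32.381−24.182) + 101 = 49·6.367/8.199 + 101 ≈ 139.05 → 139.
PM2.5: 312.56 ∈ [282.16, 321.07] ↔ index [151, 200].
151 + (312.56−282.16)·(200−151)/(321.07−282.16) = 151 + 30.40·49/38.91 ≈ 189.28, so AQI = 189.
NO₂ 832.41: bracket 776.63–1339.18 → index 101–150; slope 49/562.55, offset 55.78.
AQI = 101 + 49/562.55·55.78 ≈ 105.86 ⇒ 106.
Sub-indices: PM10→117, CO→139, PM2.5→189, NO₂→106. Ranked high→low: 189, 139, 117, 106. Second-highest sub-index = 139.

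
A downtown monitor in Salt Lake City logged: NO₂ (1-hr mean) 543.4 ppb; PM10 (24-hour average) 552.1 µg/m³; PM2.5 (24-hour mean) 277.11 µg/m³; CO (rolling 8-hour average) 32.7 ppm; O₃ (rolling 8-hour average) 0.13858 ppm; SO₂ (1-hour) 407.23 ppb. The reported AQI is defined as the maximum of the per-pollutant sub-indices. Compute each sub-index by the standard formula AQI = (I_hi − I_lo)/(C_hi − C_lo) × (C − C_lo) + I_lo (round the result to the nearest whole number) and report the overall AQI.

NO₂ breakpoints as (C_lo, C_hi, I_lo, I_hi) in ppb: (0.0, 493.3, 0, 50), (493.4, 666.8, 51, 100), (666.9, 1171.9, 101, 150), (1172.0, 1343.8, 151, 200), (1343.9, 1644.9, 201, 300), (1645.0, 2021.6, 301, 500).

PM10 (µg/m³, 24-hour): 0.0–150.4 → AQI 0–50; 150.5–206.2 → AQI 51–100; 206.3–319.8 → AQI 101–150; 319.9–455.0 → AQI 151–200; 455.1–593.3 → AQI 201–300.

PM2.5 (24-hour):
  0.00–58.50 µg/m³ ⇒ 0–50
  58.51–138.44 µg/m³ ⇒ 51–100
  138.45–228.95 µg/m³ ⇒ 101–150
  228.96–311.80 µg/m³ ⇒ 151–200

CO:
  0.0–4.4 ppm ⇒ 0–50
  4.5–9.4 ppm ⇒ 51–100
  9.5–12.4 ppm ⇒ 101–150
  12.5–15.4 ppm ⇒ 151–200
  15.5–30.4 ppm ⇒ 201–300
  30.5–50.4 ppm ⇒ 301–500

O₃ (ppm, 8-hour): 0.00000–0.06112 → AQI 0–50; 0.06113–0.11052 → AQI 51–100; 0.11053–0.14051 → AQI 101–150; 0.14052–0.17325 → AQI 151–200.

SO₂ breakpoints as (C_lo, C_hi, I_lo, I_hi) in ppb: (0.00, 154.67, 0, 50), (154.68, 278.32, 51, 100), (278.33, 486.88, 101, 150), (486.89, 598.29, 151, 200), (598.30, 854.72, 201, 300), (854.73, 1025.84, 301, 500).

NO₂ 543.4: bracket 493.4–666.8 → index 51–100; slope 49/173.4, offset 50.0.
AQI = 51 + 49/173.4·50.0 ≈ 65.13 ⇒ 65.
PM10: 552.1 lies in 455.1–593.3, so I_lo=201, I_hi=300, C_lo=455.1, C_hi=593.3.
(300−201)/(593.3−455.1) × (552.1−455.1) + 201 = 99/138.2 × 97.0 + 201 ≈ 270.49 → 270.
PM2.5 277.11: bracket 228.96–311.80 → index 151–200; slope 49/82.84, offset 48.15.
AQI = 151 + 49/82.84·48.15 ≈ 179.48 ⇒ 179.
CO: 32.7 ∈ [30.5, 50.4] ↔ index [301, 500].
301 + (32.7−30.5)·(500−301)/(50.4−30.5) = 301 + 2.2·199/19.9 ≈ 323.00, so AQI = 323.
O₃: 0.13858 ∈ [0.11053, 0.14051] ↔ index [101, 150].
101 + (0.13858−0.11053)·(150−101)/(0.14051−0.11053) = 101 + 0.02805·49/0.02998 ≈ 146.85, so AQI = 147.
SO₂: row 278.33–486.88 (AQI 101–150). (150−101)·(407.23−278.33)/(486.88−278.33) + 101 = 49·128.90/208.55 + 101 ≈ 131.29 → 131.
Sub-indices: NO₂→65, PM10→270, PM2.5→179, CO→323, O₃→147, SO₂→131. Overall AQI = max = 323; dominant pollutant is CO.
AQI 323: Hazardous.

323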